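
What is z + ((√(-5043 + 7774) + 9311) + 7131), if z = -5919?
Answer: 10523 + √2731 ≈ 10575.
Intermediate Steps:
z + ((√(-5043 + 7774) + 9311) + 7131) = -5919 + ((√(-5043 + 7774) + 9311) + 7131) = -5919 + ((√2731 + 9311) + 7131) = -5919 + ((9311 + √2731) + 7131) = -5919 + (16442 + √2731) = 10523 + √2731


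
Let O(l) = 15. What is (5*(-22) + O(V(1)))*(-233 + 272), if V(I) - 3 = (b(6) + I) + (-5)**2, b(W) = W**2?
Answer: -3705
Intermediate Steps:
V(I) = 64 + I (V(I) = 3 + ((6**2 + I) + (-5)**2) = 3 + ((36 + I) + 25) = 3 + (61 + I) = 64 + I)
(5*(-22) + O(V(1)))*(-233 + 272) = (5*(-22) + 15)*(-233 + 272) = (-110 + 15)*39 = -95*39 = -3705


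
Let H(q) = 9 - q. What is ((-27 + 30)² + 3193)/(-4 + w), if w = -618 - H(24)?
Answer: -3202/607 ≈ -5.2751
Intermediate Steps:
w = -603 (w = -618 - (9 - 1*24) = -618 - (9 - 24) = -618 - 1*(-15) = -618 + 15 = -603)
((-27 + 30)² + 3193)/(-4 + w) = ((-27 + 30)² + 3193)/(-4 - 603) = (3² + 3193)/(-607) = (9 + 3193)*(-1/607) = 3202*(-1/607) = -3202/607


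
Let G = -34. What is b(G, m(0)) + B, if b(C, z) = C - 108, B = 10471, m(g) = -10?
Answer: 10329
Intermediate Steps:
b(C, z) = -108 + C
b(G, m(0)) + B = (-108 - 34) + 10471 = -142 + 10471 = 10329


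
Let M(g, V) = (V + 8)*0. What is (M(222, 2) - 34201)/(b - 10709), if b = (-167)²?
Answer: -34201/17180 ≈ -1.9907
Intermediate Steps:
M(g, V) = 0 (M(g, V) = (8 + V)*0 = 0)
b = 27889
(M(222, 2) - 34201)/(b - 10709) = (0 - 34201)/(27889 - 10709) = -34201/17180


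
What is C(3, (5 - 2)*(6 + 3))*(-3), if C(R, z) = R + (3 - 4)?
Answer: -6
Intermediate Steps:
C(R, z) = -1 + R (C(R, z) = R - 1 = -1 + R)
C(3, (5 - 2)*(6 + 3))*(-3) = (-1 + 3)*(-3) = 2*(-3) = -6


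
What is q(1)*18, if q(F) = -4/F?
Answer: -72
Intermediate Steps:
q(1)*18 = -4/1*18 = -4*1*18 = -4*18 = -72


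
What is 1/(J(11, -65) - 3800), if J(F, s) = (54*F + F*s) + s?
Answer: -1/3986 ≈ -0.00025088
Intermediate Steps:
J(F, s) = s + 54*F + F*s
1/(J(11, -65) - 3800) = 1/((-65 + 54*11 + 11*(-65)) - 3800) = 1/((-65 + 594 - 715) - 3800) = 1/(-186 - 3800) = 1/(-3986) = -1/3986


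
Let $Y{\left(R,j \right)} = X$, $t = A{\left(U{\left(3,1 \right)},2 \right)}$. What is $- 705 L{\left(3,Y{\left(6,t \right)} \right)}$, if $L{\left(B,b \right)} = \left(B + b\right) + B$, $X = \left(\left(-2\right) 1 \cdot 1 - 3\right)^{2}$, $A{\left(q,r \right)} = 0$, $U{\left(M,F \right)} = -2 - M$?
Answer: $-21855$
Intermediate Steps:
$t = 0$
$X = 25$ ($X = \left(\left(-2\right) 1 - 3\right)^{2} = \left(-2 - 3\right)^{2} = \left(-5\right)^{2} = 25$)
$Y{\left(R,j \right)} = 25$
$L{\left(B,b \right)} = b + 2 B$
$- 705 L{\left(3,Y{\left(6,t \right)} \right)} = - 705 \left(25 + 2 \cdot 3\right) = - 705 \left(25 + 6\right) = \left(-705\right) 31 = -21855$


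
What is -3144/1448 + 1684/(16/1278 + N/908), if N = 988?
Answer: 44149992555/28896469 ≈ 1527.9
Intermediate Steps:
-3144/1448 + 1684/(16/1278 + N/908) = -3144/1448 + 1684/(16/1278 + 988/908) = -3144*1/1448 + 1684/(16*(1/1278) + 988*(1/908)) = -393/181 + 1684/(8/639 + 247/227) = -393/181 + 1684/(159649/145053) = -393/181 + 1684*(145053/159649) = -393/181 + 244269252/159649 = 44149992555/28896469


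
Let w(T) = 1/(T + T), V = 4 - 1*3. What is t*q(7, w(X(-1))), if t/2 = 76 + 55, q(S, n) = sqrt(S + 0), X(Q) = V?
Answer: 262*sqrt(7) ≈ 693.19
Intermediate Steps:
V = 1 (V = 4 - 3 = 1)
X(Q) = 1
w(T) = 1/(2*T)
q(S, n) = sqrt(S)
t = 262 (t = 2*(76 + 55) = 2*131 = 262)
t*q(7, w(X(-1))) = 262*sqrt(7)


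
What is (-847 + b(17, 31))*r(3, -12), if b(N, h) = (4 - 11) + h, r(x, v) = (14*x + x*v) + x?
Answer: -7407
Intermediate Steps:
r(x, v) = 15*x + v*x (r(x, v) = (14*x + v*x) + x = 15*x + v*x)
b(N, h) = -7 + h
(-847 + b(17, 31))*r(3, -12) = (-847 + (-7 + 31))*(3*(15 - 12)) = (-847 + 24)*(3*3) = -823*9 = -7407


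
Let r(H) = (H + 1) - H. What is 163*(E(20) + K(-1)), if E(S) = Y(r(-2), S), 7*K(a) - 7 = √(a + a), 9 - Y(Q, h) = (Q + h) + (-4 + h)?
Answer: -4401 + 163*I*√2/7 ≈ -4401.0 + 32.931*I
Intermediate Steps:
r(H) = 1 (r(H) = (1 + H) - H = 1)
Y(Q, h) = 13 - Q - 2*h (Y(Q, h) = 9 - ((Q + h) + (-4 + h)) = 9 - (-4 + Q + 2*h) = 9 + (4 - Q - 2*h) = 13 - Q - 2*h)
K(a) = 1 + √2*√a/7 (K(a) = 1 + √(a + a)/7 = 1 + √(2*a)/7 = 1 + (√2*√a)/7 = 1 + √2*√a/7)
E(S) = 12 - 2*S (E(S) = 13 - 1*1 - 2*S = 13 - 1 - 2*S = 12 - 2*S)
163*(E(20) + K(-1)) = 163*((12 - 2*20) + (1 + √2*√(-1)/7)) = 163*((12 - 40) + (1 + √2*I/7)) = 163*(-28 + (1 + I*√2/7)) = 163*(-27 + I*√2/7) = -4401 + 163*I*√2/7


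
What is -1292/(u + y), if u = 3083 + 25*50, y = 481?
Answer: -646/2407 ≈ -0.26838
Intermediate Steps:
u = 4333 (u = 3083 + 1250 = 4333)
-1292/(u + y) = -1292/(4333 + 481) = -1292/4814 = -1292*1/4814 = -646/2407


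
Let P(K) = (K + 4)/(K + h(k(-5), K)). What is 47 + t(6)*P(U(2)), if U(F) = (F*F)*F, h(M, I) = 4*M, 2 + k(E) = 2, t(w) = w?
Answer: 56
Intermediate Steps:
k(E) = 0 (k(E) = -2 + 2 = 0)
U(F) = F**3 (U(F) = F**2*F = F**3)
P(K) = (4 + K)/K (P(K) = (K + 4)/(K + 4*0) = (4 + K)/(K + 0) = (4 + K)/K)
47 + t(6)*P(U(2)) = 47 + 6*((4 + 2**3)/(2**3)) = 47 + 6*((4 + 8)/8) = 47 + 6*((1/8)*12) = 47 + 6*(3/2) = 47 + 9 = 56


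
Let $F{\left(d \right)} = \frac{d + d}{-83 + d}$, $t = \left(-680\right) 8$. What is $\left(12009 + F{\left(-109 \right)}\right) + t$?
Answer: $\frac{630733}{96} \approx 6570.1$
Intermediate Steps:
$t = -5440$
$F{\left(d \right)} = \frac{2 d}{-83 + d}$
$\left(12009 + F{\left(-109 \right)}\right) + t = \left(12009 + 2 \left(-109\right) \frac{1}{-83 - 109}\right) - 5440 = \left(12009 + 2 \left(-109\right) \frac{1}{-192}\right) - 5440 = \left(12009 + 2 \left(-109\right) \left(- \frac{1}{192}\right)\right) - 5440 = \left(12009 + \frac{109}{96}\right) - 5440 = \frac{1152973}{96} - 5440 = \frac{630733}{96}$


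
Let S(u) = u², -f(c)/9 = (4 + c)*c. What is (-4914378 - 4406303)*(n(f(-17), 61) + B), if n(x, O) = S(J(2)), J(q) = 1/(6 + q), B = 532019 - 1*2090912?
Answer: 929916430111831/64 ≈ 1.4530e+13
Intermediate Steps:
B = -1558893 (B = 532019 - 2090912 = -1558893)
f(c) = -9*c*(4 + c) (f(c) = -9*(4 + c)*c = -9*c*(4 + c))
n(x, O) = 1/64 (n(x, O) = (1/(6 + 2))² = (1/8)² = (⅛)² = 1/64)
(-4914378 - 4406303)*(n(f(-17), 61) + B) = (-4914378 - 4406303)*(1/64 - 1558893) = -9320681*(-99769151/64) = 929916430111831/64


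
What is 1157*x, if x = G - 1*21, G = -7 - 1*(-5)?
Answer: -26611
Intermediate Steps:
G = -2 (G = -7 + 5 = -2)
x = -23 (x = -2 - 1*21 = -2 - 21 = -23)
1157*x = 1157*(-23) = -26611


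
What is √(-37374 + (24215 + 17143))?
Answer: 4*√249 ≈ 63.119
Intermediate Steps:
√(-37374 + (24215 + 17143)) = √(-37374 + 41358) = √3984 = 4*√249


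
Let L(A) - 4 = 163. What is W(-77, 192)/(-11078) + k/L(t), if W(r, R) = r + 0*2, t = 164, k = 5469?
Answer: 60598441/1850026 ≈ 32.755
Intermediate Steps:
W(r, R) = r (W(r, R) = r + 0 = r)
L(A) = 167 (L(A) = 4 + 163 = 167)
W(-77, 192)/(-11078) + k/L(t) = -77/(-11078) + 5469/167 = -77*(-1/11078) + 5469*(1/167) = 77/11078 + 5469/167 = 60598441/1850026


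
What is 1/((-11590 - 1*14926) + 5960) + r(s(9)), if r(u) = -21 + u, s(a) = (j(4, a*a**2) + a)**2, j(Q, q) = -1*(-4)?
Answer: 3042287/20556 ≈ 148.00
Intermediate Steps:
j(Q, q) = 4
s(a) = (4 + a)**2
1/((-11590 - 1*14926) + 5960) + r(s(9)) = 1/((-11590 - 1*14926) + 5960) + (-21 + (4 + 9)**2) = 1/((-11590 - 14926) + 5960) + (-21 + 13**2) = 1/(-26516 + 5960) + (-21 + 169) = 1/(-20556) + 148 = -1/20556 + 148 = 3042287/20556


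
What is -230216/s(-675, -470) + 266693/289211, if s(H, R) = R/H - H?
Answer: -8964107473993/26381538209 ≈ -339.79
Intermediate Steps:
s(H, R) = -H + R/H
-230216/s(-675, -470) + 266693/289211 = -230216/(-1*(-675) - 470/(-675)) + 266693/289211 = -230216/(675 - 470*(-1/675)) + 266693*(1/289211) = -230216/(675 + 94/135) + 266693/289211 = -230216/91219/135 + 266693/289211 = -230216*135/91219 + 266693/289211 = -31079160/91219 + 266693/289211 = -8964107473993/26381538209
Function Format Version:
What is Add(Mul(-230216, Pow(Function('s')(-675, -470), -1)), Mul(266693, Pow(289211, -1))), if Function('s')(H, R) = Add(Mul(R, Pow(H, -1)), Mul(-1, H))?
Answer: Rational(-8964107473993, 26381538209) ≈ -339.79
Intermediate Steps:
Function('s')(H, R) = Add(Mul(-1, H), Mul(R, Pow(H, -1)))
Add(Mul(-230216, Pow(Function('s')(-675, -470), -1)), Mul(266693, Pow(289211, -1))) = Add(Mul(-230216, Pow(Add(Mul(-1, -675), Mul(-470, Pow(-675, -1))), -1)), Mul(266693, Pow(289211, -1))) = Add(Mul(-230216, Pow(Add(675, Mul(-470, Rational(-1, 675))), -1)), Mul(266693, Rational(1, 289211))) = Add(Mul(-230216, Pow(Add(675, Rational(94, 135)), -1)), Rational(266693, 289211)) = Add(Mul(-230216, Pow(Rational(91219, 135), -1)), Rational(266693, 289211)) = Add(Mul(-230216, Rational(135, 91219)), Rational(266693, 289211)) = Add(Rational(-31079160, 91219), Rational(266693, 289211)) = Rational(-8964107473993, 26381538209)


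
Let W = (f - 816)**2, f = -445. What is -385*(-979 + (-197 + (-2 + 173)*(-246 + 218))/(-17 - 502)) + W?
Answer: 1018972459/519 ≈ 1.9633e+6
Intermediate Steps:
W = 1590121 (W = (-445 - 816)**2 = (-1261)**2 = 1590121)
-385*(-979 + (-197 + (-2 + 173)*(-246 + 218))/(-17 - 502)) + W = -385*(-979 + (-197 + (-2 + 173)*(-246 + 218))/(-17 - 502)) + 1590121 = -385*(-979 + (-197 + 171*(-28))/(-519)) + 1590121 = -385*(-979 + (-197 - 4788)*(-1/519)) + 1590121 = -385*(-979 - 4985*(-1/519)) + 1590121 = -385*(-979 + 4985/519) + 1590121 = -385*(-503116/519) + 1590121 = 193699660/519 + 1590121 = 1018972459/519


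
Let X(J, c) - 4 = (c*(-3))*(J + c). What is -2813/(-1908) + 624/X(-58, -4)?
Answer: 222757/352980 ≈ 0.63107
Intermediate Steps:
X(J, c) = 4 - 3*c*(J + c) (X(J, c) = 4 + (c*(-3))*(J + c) = 4 + (-3*c)*(J + c) = 4 - 3*c*(J + c))
-2813/(-1908) + 624/X(-58, -4) = -2813/(-1908) + 624/(4 - 3*(-4)² - 3*(-58)*(-4)) = -2813*(-1/1908) + 624/(4 - 3*16 - 696) = 2813/1908 + 624/(4 - 48 - 696) = 2813/1908 + 624/(-740) = 2813/1908 + 624*(-1/740) = 2813/1908 - 156/185 = 222757/352980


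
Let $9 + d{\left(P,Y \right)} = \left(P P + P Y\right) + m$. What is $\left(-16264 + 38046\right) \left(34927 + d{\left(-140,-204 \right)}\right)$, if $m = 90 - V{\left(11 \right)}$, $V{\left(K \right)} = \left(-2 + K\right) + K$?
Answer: $1811129736$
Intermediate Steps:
$V{\left(K \right)} = -2 + 2 K$
$m = 70$ ($m = 90 - \left(-2 + 2 \cdot 11\right) = 90 - \left(-2 + 22\right) = 90 - 20 = 70$)
$d{\left(P,Y \right)} = 61 + P^{2} + P Y$ ($d{\left(P,Y \right)} = -9 + \left(\left(P P + P Y\right) + 70\right) = -9 + \left(\left(P^{2} + P Y\right) + 70\right) = -9 + \left(70 + P^{2} + P Y\right) = 61 + P^{2} + P Y$)
$\left(-16264 + 38046\right) \left(34927 + d{\left(-140,-204 \right)}\right) = \left(-16264 + 38046\right) \left(34927 + \left(61 + \left(-140\right)^{2} - -28560\right)\right) = 21782 \left(34927 + \left(61 + 19600 + 28560\right)\right) = 21782 \left(34927 + 48221\right) = 21782 \cdot 83148 = 1811129736$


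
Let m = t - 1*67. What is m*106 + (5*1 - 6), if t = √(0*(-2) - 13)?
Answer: -7103 + 106*I*√13 ≈ -7103.0 + 382.19*I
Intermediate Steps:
t = I*√13 (t = √(0 - 13) = √(-13) = I*√13 ≈ 3.6056*I)
m = -67 + I*√13 (m = I*√13 - 1*67 = I*√13 - 67 = -67 + I*√13 ≈ -67.0 + 3.6056*I)
m*106 + (5*1 - 6) = (-67 + I*√13)*106 + (5*1 - 6) = (-7102 + 106*I*√13) + (5 - 6) = (-7102 + 106*I*√13) - 1 = -7103 + 106*I*√13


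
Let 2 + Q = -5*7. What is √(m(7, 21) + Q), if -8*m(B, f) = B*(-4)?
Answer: I*√134/2 ≈ 5.7879*I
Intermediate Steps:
m(B, f) = B/2 (m(B, f) = -B*(-4)/8 = -(-1)*B/2 = B/2)
Q = -37 (Q = -2 - 5*7 = -2 - 35 = -37)
√(m(7, 21) + Q) = √((½)*7 - 37) = √(7/2 - 37) = √(-67/2) = I*√134/2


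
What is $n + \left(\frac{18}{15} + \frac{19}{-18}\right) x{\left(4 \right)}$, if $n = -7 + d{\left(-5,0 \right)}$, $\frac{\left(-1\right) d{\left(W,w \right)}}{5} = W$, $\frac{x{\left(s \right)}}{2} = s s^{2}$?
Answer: $\frac{1642}{45} \approx 36.489$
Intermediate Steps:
$x{\left(s \right)} = 2 s^{3}$ ($x{\left(s \right)} = 2 s s^{2} = 2 s^{3}$)
$d{\left(W,w \right)} = - 5 W$
$n = 18$ ($n = -7 - -25 = -7 + 25 = 18$)
$n + \left(\frac{18}{15} + \frac{19}{-18}\right) x{\left(4 \right)} = 18 + \left(\frac{18}{15} + \frac{19}{-18}\right) 2 \cdot 4^{3} = 18 + \left(18 \cdot \frac{1}{15} + 19 \left(- \frac{1}{18}\right)\right) 2 \cdot 64 = 18 + \left(\frac{6}{5} - \frac{19}{18}\right) 128 = 18 + \frac{13}{90} \cdot 128 = 18 + \frac{832}{45} = \frac{1642}{45}$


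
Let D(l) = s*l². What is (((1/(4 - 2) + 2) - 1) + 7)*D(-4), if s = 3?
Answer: 408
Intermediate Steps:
D(l) = 3*l²
(((1/(4 - 2) + 2) - 1) + 7)*D(-4) = (((1/(4 - 2) + 2) - 1) + 7)*(3*(-4)²) = (((1/2 + 2) - 1) + 7)*(3*16) = (((½ + 2) - 1) + 7)*48 = ((5/2 - 1) + 7)*48 = (3/2 + 7)*48 = (17/2)*48 = 408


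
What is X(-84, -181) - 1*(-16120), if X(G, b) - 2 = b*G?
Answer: 31326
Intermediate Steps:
X(G, b) = 2 + G*b (X(G, b) = 2 + b*G = 2 + G*b)
X(-84, -181) - 1*(-16120) = (2 - 84*(-181)) - 1*(-16120) = (2 + 15204) + 16120 = 15206 + 16120 = 31326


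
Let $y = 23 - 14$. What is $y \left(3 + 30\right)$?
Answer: $297$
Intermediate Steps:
$y = 9$ ($y = 23 - 14 = 9$)
$y \left(3 + 30\right) = 9 \left(3 + 30\right) = 9 \cdot 33 = 297$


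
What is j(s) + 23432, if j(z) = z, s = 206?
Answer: 23638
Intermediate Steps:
j(s) + 23432 = 206 + 23432 = 23638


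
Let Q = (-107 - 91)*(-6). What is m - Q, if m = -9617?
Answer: -10805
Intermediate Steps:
Q = 1188 (Q = -198*(-6) = 1188)
m - Q = -9617 - 1*1188 = -9617 - 1188 = -10805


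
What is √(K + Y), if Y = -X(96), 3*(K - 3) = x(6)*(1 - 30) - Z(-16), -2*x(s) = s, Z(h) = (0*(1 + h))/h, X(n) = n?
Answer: 8*I ≈ 8.0*I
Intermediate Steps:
Z(h) = 0 (Z(h) = 0/h = 0)
x(s) = -s/2
K = 32 (K = 3 + ((-½*6)*(1 - 30) - 1*0)/3 = 3 + (-3*(-29) + 0)/3 = 3 + (87 + 0)/3 = 3 + (⅓)*87 = 3 + 29 = 32)
Y = -96 (Y = -1*96 = -96)
√(K + Y) = √(32 - 96) = √(-64) = 8*I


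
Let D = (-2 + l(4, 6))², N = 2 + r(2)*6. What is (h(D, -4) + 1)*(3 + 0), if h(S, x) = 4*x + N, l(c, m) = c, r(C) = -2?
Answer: -75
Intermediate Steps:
N = -10 (N = 2 - 2*6 = 2 - 12 = -10)
D = 4 (D = (-2 + 4)² = 2² = 4)
h(S, x) = -10 + 4*x (h(S, x) = 4*x - 10 = -10 + 4*x)
(h(D, -4) + 1)*(3 + 0) = ((-10 + 4*(-4)) + 1)*(3 + 0) = ((-10 - 16) + 1)*3 = (-26 + 1)*3 = -25*3 = -75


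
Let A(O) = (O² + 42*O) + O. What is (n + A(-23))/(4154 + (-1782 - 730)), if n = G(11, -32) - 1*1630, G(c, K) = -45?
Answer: -2135/1642 ≈ -1.3002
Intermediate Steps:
A(O) = O² + 43*O
n = -1675 (n = -45 - 1*1630 = -45 - 1630 = -1675)
(n + A(-23))/(4154 + (-1782 - 730)) = (-1675 - 23*(43 - 23))/(4154 + (-1782 - 730)) = (-1675 - 23*20)/(4154 - 2512) = (-1675 - 460)/1642 = -2135*1/1642 = -2135/1642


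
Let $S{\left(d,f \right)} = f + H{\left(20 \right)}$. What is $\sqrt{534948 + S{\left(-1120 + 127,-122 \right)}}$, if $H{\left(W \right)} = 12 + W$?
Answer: $\sqrt{534858} \approx 731.34$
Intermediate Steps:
$S{\left(d,f \right)} = 32 + f$ ($S{\left(d,f \right)} = f + \left(12 + 20\right) = f + 32 = 32 + f$)
$\sqrt{534948 + S{\left(-1120 + 127,-122 \right)}} = \sqrt{534948 + \left(32 - 122\right)} = \sqrt{534948 - 90} = \sqrt{534858}$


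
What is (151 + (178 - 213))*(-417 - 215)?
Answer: -73312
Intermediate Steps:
(151 + (178 - 213))*(-417 - 215) = (151 - 35)*(-632) = 116*(-632) = -73312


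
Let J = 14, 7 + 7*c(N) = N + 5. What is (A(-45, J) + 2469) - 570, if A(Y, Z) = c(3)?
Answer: 13294/7 ≈ 1899.1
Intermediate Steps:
c(N) = -2/7 + N/7 (c(N) = -1 + (N + 5)/7 = -1 + (5 + N)/7 = -1 + (5/7 + N/7) = -2/7 + N/7)
A(Y, Z) = 1/7 (A(Y, Z) = -2/7 + (1/7)*3 = -2/7 + 3/7 = 1/7)
(A(-45, J) + 2469) - 570 = (1/7 + 2469) - 570 = 17284/7 - 570 = 13294/7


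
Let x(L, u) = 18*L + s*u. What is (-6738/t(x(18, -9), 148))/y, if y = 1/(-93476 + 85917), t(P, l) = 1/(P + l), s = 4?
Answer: 22206588312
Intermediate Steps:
x(L, u) = 4*u + 18*L (x(L, u) = 18*L + 4*u = 4*u + 18*L)
y = -1/7559 (y = 1/(-7559) = -1/7559 ≈ -0.00013229)
(-6738/t(x(18, -9), 148))/y = (-6738/(1/((4*(-9) + 18*18) + 148)))/(-1/7559) = -6738/(1/((-36 + 324) + 148))*(-7559) = -6738/(1/(288 + 148))*(-7559) = -6738/(1/436)*(-7559) = -6738/1/436*(-7559) = -6738*436*(-7559) = -2937768*(-7559) = 22206588312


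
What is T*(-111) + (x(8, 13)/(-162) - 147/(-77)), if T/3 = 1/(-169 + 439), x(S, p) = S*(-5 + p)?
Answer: 2501/8910 ≈ 0.28070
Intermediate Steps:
T = 1/90 (T = 3/(-169 + 439) = 3/270 = 3*(1/270) = 1/90 ≈ 0.011111)
T*(-111) + (x(8, 13)/(-162) - 147/(-77)) = (1/90)*(-111) + ((8*(-5 + 13))/(-162) - 147/(-77)) = -37/30 + ((8*8)*(-1/162) - 147*(-1/77)) = -37/30 + (64*(-1/162) + 21/11) = -37/30 + (-32/81 + 21/11) = -37/30 + 1349/891 = 2501/8910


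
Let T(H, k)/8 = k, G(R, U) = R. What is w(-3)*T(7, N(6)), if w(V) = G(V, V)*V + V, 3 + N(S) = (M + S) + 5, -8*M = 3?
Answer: 366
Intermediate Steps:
M = -3/8 (M = -1/8*3 = -3/8 ≈ -0.37500)
N(S) = 13/8 + S (N(S) = -3 + ((-3/8 + S) + 5) = -3 + (37/8 + S) = 13/8 + S)
w(V) = V + V**2 (w(V) = V*V + V = V**2 + V = V + V**2)
T(H, k) = 8*k
w(-3)*T(7, N(6)) = (-3*(1 - 3))*(8*(13/8 + 6)) = (-3*(-2))*(8*(61/8)) = 6*61 = 366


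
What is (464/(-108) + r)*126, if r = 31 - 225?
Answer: -74956/3 ≈ -24985.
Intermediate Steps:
r = -194
(464/(-108) + r)*126 = (464/(-108) - 194)*126 = (464*(-1/108) - 194)*126 = (-116/27 - 194)*126 = -5354/27*126 = -74956/3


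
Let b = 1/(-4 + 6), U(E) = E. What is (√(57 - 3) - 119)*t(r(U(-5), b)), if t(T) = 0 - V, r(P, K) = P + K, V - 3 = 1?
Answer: 476 - 12*√6 ≈ 446.61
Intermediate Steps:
V = 4 (V = 3 + 1 = 4)
b = ½ (b = 1/2 = ½ ≈ 0.50000)
r(P, K) = K + P
t(T) = -4 (t(T) = 0 - 1*4 = 0 - 4 = -4)
(√(57 - 3) - 119)*t(r(U(-5), b)) = (√(57 - 3) - 119)*(-4) = (√54 - 119)*(-4) = (3*√6 - 119)*(-4) = (-119 + 3*√6)*(-4) = 476 - 12*√6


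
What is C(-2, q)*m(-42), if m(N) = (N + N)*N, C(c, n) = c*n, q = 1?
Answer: -7056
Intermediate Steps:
m(N) = 2*N² (m(N) = (2*N)*N = 2*N²)
C(-2, q)*m(-42) = (-2*1)*(2*(-42)²) = -4*1764 = -2*3528 = -7056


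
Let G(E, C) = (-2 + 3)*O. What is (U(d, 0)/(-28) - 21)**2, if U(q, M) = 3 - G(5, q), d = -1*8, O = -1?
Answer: 21904/49 ≈ 447.02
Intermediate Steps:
d = -8
G(E, C) = -1 (G(E, C) = (-2 + 3)*(-1) = 1*(-1) = -1)
U(q, M) = 4 (U(q, M) = 3 - 1*(-1) = 3 + 1 = 4)
(U(d, 0)/(-28) - 21)**2 = (4/(-28) - 21)**2 = (4*(-1/28) - 21)**2 = (-1/7 - 21)**2 = (-148/7)**2 = 21904/49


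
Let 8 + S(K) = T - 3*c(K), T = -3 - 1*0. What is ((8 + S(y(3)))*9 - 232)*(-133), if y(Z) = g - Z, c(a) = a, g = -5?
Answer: 5719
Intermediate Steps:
T = -3 (T = -3 + 0 = -3)
y(Z) = -5 - Z
S(K) = -11 - 3*K (S(K) = -8 + (-3 - 3*K) = -11 - 3*K)
((8 + S(y(3)))*9 - 232)*(-133) = ((8 + (-11 - 3*(-5 - 1*3)))*9 - 232)*(-133) = ((8 + (-11 - 3*(-5 - 3)))*9 - 232)*(-133) = ((8 + (-11 - 3*(-8)))*9 - 232)*(-133) = ((8 + (-11 + 24))*9 - 232)*(-133) = ((8 + 13)*9 - 232)*(-133) = (21*9 - 232)*(-133) = (189 - 232)*(-133) = -43*(-133) = 5719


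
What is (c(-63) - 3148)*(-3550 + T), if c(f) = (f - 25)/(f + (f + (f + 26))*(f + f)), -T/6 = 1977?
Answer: 608258684368/12537 ≈ 4.8517e+7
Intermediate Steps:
T = -11862 (T = -6*1977 = -11862)
c(f) = (-25 + f)/(f + 2*f*(26 + 2*f)) (c(f) = (-25 + f)/(f + (f + (26 + f))*(2*f)) = (-25 + f)/(f + (26 + 2*f)*(2*f)) = (-25 + f)/(f + 2*f*(26 + 2*f)))
(c(-63) - 3148)*(-3550 + T) = ((-25 - 63)/((-63)*(53 + 4*(-63))) - 3148)*(-3550 - 11862) = (-1/63*(-88)/(53 - 252) - 3148)*(-15412) = (-1/63*(-88)/(-199) - 3148)*(-15412) = (-1/63*(-1/199)*(-88) - 3148)*(-15412) = (-88/12537 - 3148)*(-15412) = -39466564/12537*(-15412) = 608258684368/12537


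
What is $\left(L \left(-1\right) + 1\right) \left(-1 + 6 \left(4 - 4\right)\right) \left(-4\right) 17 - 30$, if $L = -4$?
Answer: $310$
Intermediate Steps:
$\left(L \left(-1\right) + 1\right) \left(-1 + 6 \left(4 - 4\right)\right) \left(-4\right) 17 - 30 = \left(\left(-4\right) \left(-1\right) + 1\right) \left(-1 + 6 \left(4 - 4\right)\right) \left(-4\right) 17 - 30 = \left(4 + 1\right) \left(-1 + 6 \cdot 0\right) \left(-4\right) 17 - 30 = 5 \left(-1 + 0\right) \left(-4\right) 17 - 30 = 5 \left(\left(-1\right) \left(-4\right)\right) 17 - 30 = 5 \cdot 4 \cdot 17 - 30 = 20 \cdot 17 - 30 = 340 - 30 = 310$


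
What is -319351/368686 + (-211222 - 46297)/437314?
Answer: -58650078312/40307887351 ≈ -1.4551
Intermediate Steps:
-319351/368686 + (-211222 - 46297)/437314 = -319351*1/368686 - 257519*1/437314 = -319351/368686 - 257519/437314 = -58650078312/40307887351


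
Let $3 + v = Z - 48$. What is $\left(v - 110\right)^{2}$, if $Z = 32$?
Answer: $16641$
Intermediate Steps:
$v = -19$ ($v = -3 + \left(32 - 48\right) = -3 - 16 = -19$)
$\left(v - 110\right)^{2} = \left(-19 - 110\right)^{2} = \left(-129\right)^{2} = 16641$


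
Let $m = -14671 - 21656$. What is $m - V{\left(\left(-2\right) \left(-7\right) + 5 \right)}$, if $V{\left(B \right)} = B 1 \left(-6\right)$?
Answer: $-36213$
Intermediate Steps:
$m = -36327$ ($m = -14671 - 21656 = -36327$)
$V{\left(B \right)} = - 6 B$ ($V{\left(B \right)} = B \left(-6\right) = - 6 B$)
$m - V{\left(\left(-2\right) \left(-7\right) + 5 \right)} = -36327 - - 6 \left(\left(-2\right) \left(-7\right) + 5\right) = -36327 - - 6 \left(14 + 5\right) = -36327 - \left(-6\right) 19 = -36327 - -114 = -36327 + 114 = -36213$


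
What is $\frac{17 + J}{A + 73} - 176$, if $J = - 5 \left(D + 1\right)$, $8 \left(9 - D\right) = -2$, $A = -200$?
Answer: $- \frac{89271}{508} \approx -175.73$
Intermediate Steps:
$D = \frac{37}{4}$ ($D = 9 - - \frac{1}{4} = 9 + \frac{1}{4} = \frac{37}{4} \approx 9.25$)
$J = - \frac{205}{4}$ ($J = - 5 \left(\frac{37}{4} + 1\right) = \left(-5\right) \frac{41}{4} = - \frac{205}{4} \approx -51.25$)
$\frac{17 + J}{A + 73} - 176 = \frac{17 - \frac{205}{4}}{-200 + 73} - 176 = - \frac{137}{4 \left(-127\right)} - 176 = \left(- \frac{137}{4}\right) \left(- \frac{1}{127}\right) - 176 = \frac{137}{508} - 176 = - \frac{89271}{508}$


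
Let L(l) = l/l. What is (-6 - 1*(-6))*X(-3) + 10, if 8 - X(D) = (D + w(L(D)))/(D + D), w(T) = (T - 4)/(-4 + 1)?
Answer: 10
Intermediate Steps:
L(l) = 1
w(T) = 4/3 - T/3 (w(T) = (-4 + T)/(-3) = (-4 + T)*(-⅓) = 4/3 - T/3)
X(D) = 8 - (1 + D)/(2*D) (X(D) = 8 - (D + (4/3 - ⅓*1))/(D + D) = 8 - (D + (4/3 - ⅓))/(2*D) = 8 - (D + 1)*1/(2*D) = 8 - (1 + D)*1/(2*D) = 8 - (1 + D)/(2*D))
(-6 - 1*(-6))*X(-3) + 10 = (-6 - 1*(-6))*((½)*(-1 + 15*(-3))/(-3)) + 10 = (-6 + 6)*((½)*(-⅓)*(-1 - 45)) + 10 = 0*((½)*(-⅓)*(-46)) + 10 = 0*(23/3) + 10 = 0 + 10 = 10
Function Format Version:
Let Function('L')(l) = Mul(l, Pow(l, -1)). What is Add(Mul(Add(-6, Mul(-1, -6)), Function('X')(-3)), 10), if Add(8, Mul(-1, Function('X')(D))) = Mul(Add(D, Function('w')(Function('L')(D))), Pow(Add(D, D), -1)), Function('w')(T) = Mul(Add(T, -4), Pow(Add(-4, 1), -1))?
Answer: 10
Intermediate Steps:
Function('L')(l) = 1
Function('w')(T) = Add(Rational(4, 3), Mul(Rational(-1, 3), T)) (Function('w')(T) = Mul(Add(-4, T), Pow(-3, -1)) = Mul(Add(-4, T), Rational(-1, 3)) = Add(Rational(4, 3), Mul(Rational(-1, 3), T)))
Function('X')(D) = Add(8, Mul(Rational(-1, 2), Pow(D, -1), Add(1, D))) (Function('X')(D) = Add(8, Mul(-1, Mul(Add(D, Add(Rational(4, 3), Mul(Rational(-1, 3), 1))), Pow(Add(D, D), -1)))) = Add(8, Mul(-1, Mul(Add(D, Add(Rational(4, 3), Rational(-1, 3))), Pow(Mul(2, D), -1)))) = Add(8, Mul(-1, Mul(Add(D, 1), Mul(Rational(1, 2), Pow(D, -1))))) = Add(8, Mul(-1, Mul(Add(1, D), Mul(Rational(1, 2), Pow(D, -1))))) = Add(8, Mul(-1, Mul(Rational(1, 2), Pow(D, -1), Add(1, D)))) = Add(8, Mul(Rational(-1, 2), Pow(D, -1), Add(1, D))))
Add(Mul(Add(-6, Mul(-1, -6)), Function('X')(-3)), 10) = Add(Mul(Add(-6, Mul(-1, -6)), Mul(Rational(1, 2), Pow(-3, -1), Add(-1, Mul(15, -3)))), 10) = Add(Mul(Add(-6, 6), Mul(Rational(1, 2), Rational(-1, 3), Add(-1, -45))), 10) = Add(Mul(0, Mul(Rational(1, 2), Rational(-1, 3), -46)), 10) = Add(Mul(0, Rational(23, 3)), 10) = Add(0, 10) = 10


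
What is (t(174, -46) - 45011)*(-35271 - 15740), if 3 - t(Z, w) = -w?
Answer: 2298249594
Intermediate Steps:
t(Z, w) = 3 + w (t(Z, w) = 3 - (-1)*w = 3 + w)
(t(174, -46) - 45011)*(-35271 - 15740) = ((3 - 46) - 45011)*(-35271 - 15740) = (-43 - 45011)*(-51011) = -45054*(-51011) = 2298249594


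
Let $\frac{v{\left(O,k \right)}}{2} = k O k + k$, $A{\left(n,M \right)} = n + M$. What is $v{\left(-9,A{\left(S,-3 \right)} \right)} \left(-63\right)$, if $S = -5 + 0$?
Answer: $73584$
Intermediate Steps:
$S = -5$
$A{\left(n,M \right)} = M + n$
$v{\left(O,k \right)} = 2 k + 2 O k^{2}$ ($v{\left(O,k \right)} = 2 \left(k O k + k\right) = 2 \left(O k k + k\right) = 2 \left(O k^{2} + k\right) = 2 \left(k + O k^{2}\right) = 2 k + 2 O k^{2}$)
$v{\left(-9,A{\left(S,-3 \right)} \right)} \left(-63\right) = 2 \left(-3 - 5\right) \left(1 - 9 \left(-3 - 5\right)\right) \left(-63\right) = 2 \left(-8\right) \left(1 - -72\right) \left(-63\right) = 2 \left(-8\right) \left(1 + 72\right) \left(-63\right) = 2 \left(-8\right) 73 \left(-63\right) = \left(-1168\right) \left(-63\right) = 73584$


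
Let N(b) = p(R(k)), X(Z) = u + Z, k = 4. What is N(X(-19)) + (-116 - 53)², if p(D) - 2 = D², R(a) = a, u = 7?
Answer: 28579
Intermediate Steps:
p(D) = 2 + D²
X(Z) = 7 + Z
N(b) = 18 (N(b) = 2 + 4² = 2 + 16 = 18)
N(X(-19)) + (-116 - 53)² = 18 + (-116 - 53)² = 18 + (-169)² = 18 + 28561 = 28579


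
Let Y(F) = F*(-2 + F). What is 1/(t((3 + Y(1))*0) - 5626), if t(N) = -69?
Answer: -1/5695 ≈ -0.00017559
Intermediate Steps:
1/(t((3 + Y(1))*0) - 5626) = 1/(-69 - 5626) = 1/(-5695) = -1/5695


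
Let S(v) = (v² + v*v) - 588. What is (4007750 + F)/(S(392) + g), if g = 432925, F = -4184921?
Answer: -59057/246555 ≈ -0.23953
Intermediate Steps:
S(v) = -588 + 2*v² (S(v) = (v² + v²) - 588 = 2*v² - 588 = -588 + 2*v²)
(4007750 + F)/(S(392) + g) = (4007750 - 4184921)/((-588 + 2*392²) + 432925) = -177171/((-588 + 2*153664) + 432925) = -177171/((-588 + 307328) + 432925) = -177171/(306740 + 432925) = -177171/739665 = -177171*1/739665 = -59057/246555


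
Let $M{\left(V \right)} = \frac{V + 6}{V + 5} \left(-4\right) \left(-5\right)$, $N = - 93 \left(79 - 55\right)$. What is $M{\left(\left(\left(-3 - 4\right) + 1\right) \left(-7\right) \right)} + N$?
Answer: $- \frac{103944}{47} \approx -2211.6$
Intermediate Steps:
$N = -2232$ ($N = \left(-93\right) 24 = -2232$)
$M{\left(V \right)} = \frac{20 \left(6 + V\right)}{5 + V}$ ($M{\left(V \right)} = \frac{6 + V}{5 + V} \left(-4\right) \left(-5\right) = - \frac{4 \left(6 + V\right)}{5 + V} \left(-5\right) = \frac{20 \left(6 + V\right)}{5 + V}$)
$M{\left(\left(\left(-3 - 4\right) + 1\right) \left(-7\right) \right)} + N = \frac{20 \left(6 + \left(\left(-3 - 4\right) + 1\right) \left(-7\right)\right)}{5 + \left(\left(-3 - 4\right) + 1\right) \left(-7\right)} - 2232 = \frac{20 \left(6 + \left(-7 + 1\right) \left(-7\right)\right)}{5 + \left(-7 + 1\right) \left(-7\right)} - 2232 = \frac{20 \left(6 - -42\right)}{5 - -42} - 2232 = \frac{20 \left(6 + 42\right)}{5 + 42} - 2232 = 20 \cdot \frac{1}{47} \cdot 48 - 2232 = \frac{960}{47} - 2232 = - \frac{103944}{47}$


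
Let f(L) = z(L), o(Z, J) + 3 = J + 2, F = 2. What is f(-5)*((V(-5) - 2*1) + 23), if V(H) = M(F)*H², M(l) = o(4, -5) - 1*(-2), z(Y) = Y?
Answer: 395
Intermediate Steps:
o(Z, J) = -1 + J (o(Z, J) = -3 + (J + 2) = -3 + (2 + J) = -1 + J)
f(L) = L
M(l) = -4 (M(l) = (-1 - 5) - 1*(-2) = -6 + 2 = -4)
V(H) = -4*H²
f(-5)*((V(-5) - 2*1) + 23) = -5*((-4*(-5)² - 2*1) + 23) = -5*((-4*25 - 2) + 23) = -5*((-100 - 2) + 23) = -5*(-102 + 23) = -5*(-79) = 395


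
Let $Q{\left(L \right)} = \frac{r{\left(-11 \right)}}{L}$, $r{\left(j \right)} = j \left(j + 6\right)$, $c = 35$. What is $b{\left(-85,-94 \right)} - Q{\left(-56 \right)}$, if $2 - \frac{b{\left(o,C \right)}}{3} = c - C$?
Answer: $- \frac{21281}{56} \approx -380.02$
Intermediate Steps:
$r{\left(j \right)} = j \left(6 + j\right)$
$b{\left(o,C \right)} = -99 + 3 C$ ($b{\left(o,C \right)} = 6 - 3 \left(35 - C\right) = 6 + \left(-105 + 3 C\right) = -99 + 3 C$)
$Q{\left(L \right)} = \frac{55}{L}$ ($Q{\left(L \right)} = \frac{\left(-11\right) \left(6 - 11\right)}{L} = \frac{\left(-11\right) \left(-5\right)}{L} = \frac{55}{L}$)
$b{\left(-85,-94 \right)} - Q{\left(-56 \right)} = \left(-99 + 3 \left(-94\right)\right) - \frac{55}{-56} = \left(-99 - 282\right) - 55 \left(- \frac{1}{56}\right) = -381 - - \frac{55}{56} = -381 + \frac{55}{56} = - \frac{21281}{56}$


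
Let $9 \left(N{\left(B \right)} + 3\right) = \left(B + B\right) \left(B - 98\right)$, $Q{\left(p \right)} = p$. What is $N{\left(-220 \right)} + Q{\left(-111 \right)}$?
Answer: $\frac{46298}{3} \approx 15433.0$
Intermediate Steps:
$N{\left(B \right)} = -3 + \frac{2 B \left(-98 + B\right)}{9}$ ($N{\left(B \right)} = -3 + \frac{\left(B + B\right) \left(B - 98\right)}{9} = -3 + \frac{2 B \left(-98 + B\right)}{9}$)
$N{\left(-220 \right)} + Q{\left(-111 \right)} = \left(-3 - - \frac{43120}{9} + \frac{2 \left(-220\right)^{2}}{9}\right) - 111 = \left(-3 + \frac{43120}{9} + \frac{2}{9} \cdot 48400\right) - 111 = \left(-3 + \frac{43120}{9} + \frac{96800}{9}\right) - 111 = \frac{46631}{3} - 111 = \frac{46298}{3}$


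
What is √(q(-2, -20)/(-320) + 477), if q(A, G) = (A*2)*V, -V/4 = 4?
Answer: 4*√745/5 ≈ 21.836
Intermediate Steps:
V = -16 (V = -4*4 = -16)
q(A, G) = -32*A (q(A, G) = (A*2)*(-16) = (2*A)*(-16) = -32*A)
√(q(-2, -20)/(-320) + 477) = √(-32*(-2)/(-320) + 477) = √(64*(-1/320) + 477) = √(-⅕ + 477) = √(2384/5) = 4*√745/5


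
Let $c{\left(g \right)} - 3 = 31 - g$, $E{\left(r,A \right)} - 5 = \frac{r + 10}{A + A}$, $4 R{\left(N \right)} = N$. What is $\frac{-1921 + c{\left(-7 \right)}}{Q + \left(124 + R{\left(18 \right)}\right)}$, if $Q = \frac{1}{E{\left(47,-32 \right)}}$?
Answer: $- \frac{988880}{67719} \approx -14.603$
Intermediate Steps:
$R{\left(N \right)} = \frac{N}{4}$
$E{\left(r,A \right)} = 5 + \frac{10 + r}{2 A}$ ($E{\left(r,A \right)} = 5 + \frac{r + 10}{A + A} = 5 + \frac{10 + r}{2 A}$)
$Q = \frac{64}{263}$ ($Q = \frac{1}{\frac{1}{2} \frac{1}{-32} \left(10 + 47 + 10 \left(-32\right)\right)} = \frac{1}{\frac{1}{2} \left(- \frac{1}{32}\right) \left(10 + 47 - 320\right)} = \frac{1}{\frac{1}{2} \left(- \frac{1}{32}\right) \left(-263\right)} = \frac{1}{\frac{263}{64}} = \frac{64}{263} \approx 0.24335$)
$c{\left(g \right)} = 34 - g$ ($c{\left(g \right)} = 3 - \left(-31 + g\right) = 34 - g$)
$\frac{-1921 + c{\left(-7 \right)}}{Q + \left(124 + R{\left(18 \right)}\right)} = \frac{-1921 + \left(34 - -7\right)}{\frac{64}{263} + \left(124 + \frac{1}{4} \cdot 18\right)} = \frac{-1921 + \left(34 + 7\right)}{\frac{64}{263} + \left(124 + \frac{9}{2}\right)} = \frac{-1921 + 41}{\frac{64}{263} + \frac{257}{2}} = - \frac{1880}{\frac{67719}{526}} = \left(-1880\right) \frac{526}{67719} = - \frac{988880}{67719}$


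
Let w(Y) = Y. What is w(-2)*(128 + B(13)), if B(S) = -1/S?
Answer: -3326/13 ≈ -255.85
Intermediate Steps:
B(S) = -1/S
w(-2)*(128 + B(13)) = -2*(128 - 1/13) = -2*1663/13 = -3326/13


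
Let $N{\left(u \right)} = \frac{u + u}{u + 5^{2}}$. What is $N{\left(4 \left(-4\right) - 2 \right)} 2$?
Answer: $- \frac{72}{7} \approx -10.286$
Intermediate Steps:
$N{\left(u \right)} = \frac{2 u}{25 + u}$ ($N{\left(u \right)} = \frac{2 u}{u + 25} = \frac{2 u}{25 + u}$)
$N{\left(4 \left(-4\right) - 2 \right)} 2 = \frac{2 \left(4 \left(-4\right) - 2\right)}{25 + \left(4 \left(-4\right) - 2\right)} 2 = \frac{2 \left(-16 - 2\right)}{25 - 18} \cdot 2 = 2 \left(-18\right) \frac{1}{25 - 18} \cdot 2 = 2 \left(-18\right) \frac{1}{7} \cdot 2 = \left(- \frac{36}{7}\right) 2 = - \frac{72}{7}$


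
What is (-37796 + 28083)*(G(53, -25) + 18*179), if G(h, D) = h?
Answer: -31810075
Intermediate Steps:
(-37796 + 28083)*(G(53, -25) + 18*179) = (-37796 + 28083)*(53 + 18*179) = -9713*(53 + 3222) = -9713*3275 = -31810075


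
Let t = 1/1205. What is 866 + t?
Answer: 1043531/1205 ≈ 866.00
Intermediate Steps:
t = 1/1205 ≈ 0.00082988
866 + t = 866 + 1/1205 = 1043531/1205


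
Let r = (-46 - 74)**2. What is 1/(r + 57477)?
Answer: 1/71877 ≈ 1.3913e-5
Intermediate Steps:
r = 14400 (r = (-120)**2 = 14400)
1/(r + 57477) = 1/(14400 + 57477) = 1/71877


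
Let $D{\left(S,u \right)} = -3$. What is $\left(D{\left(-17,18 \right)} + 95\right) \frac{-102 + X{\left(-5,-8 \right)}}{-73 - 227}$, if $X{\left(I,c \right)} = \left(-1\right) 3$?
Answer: $\frac{161}{5} \approx 32.2$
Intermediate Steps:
$X{\left(I,c \right)} = -3$
$\left(D{\left(-17,18 \right)} + 95\right) \frac{-102 + X{\left(-5,-8 \right)}}{-73 - 227} = \left(-3 + 95\right) \frac{-102 - 3}{-73 - 227} = 92 \left(- \frac{105}{-300}\right) = 92 \left(\left(-105\right) \left(- \frac{1}{300}\right)\right) = 92 \cdot \frac{7}{20} = \frac{161}{5}$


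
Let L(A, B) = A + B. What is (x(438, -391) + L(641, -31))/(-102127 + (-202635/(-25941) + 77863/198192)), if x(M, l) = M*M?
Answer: -329821164873696/175007742998447 ≈ -1.8846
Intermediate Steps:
x(M, l) = M²
(x(438, -391) + L(641, -31))/(-102127 + (-202635/(-25941) + 77863/198192)) = (438² + (641 - 31))/(-102127 + (-202635/(-25941) + 77863/198192)) = (191844 + 610)/(-102127 + (-202635*(-1/25941) + 77863*(1/198192))) = 192454/(-102127 + (67545/8647 + 77863/198192)) = 192454/(-102127 + 14060160001/1713766224) = 192454/(-175007742998447/1713766224) = 192454*(-1713766224/175007742998447) = -329821164873696/175007742998447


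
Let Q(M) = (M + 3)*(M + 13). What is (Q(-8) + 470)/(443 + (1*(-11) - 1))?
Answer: 445/431 ≈ 1.0325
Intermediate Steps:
Q(M) = (3 + M)*(13 + M)
(Q(-8) + 470)/(443 + (1*(-11) - 1)) = ((39 + (-8)² + 16*(-8)) + 470)/(443 + (1*(-11) - 1)) = ((39 + 64 - 128) + 470)/(443 + (-11 - 1)) = (-25 + 470)/(443 - 12) = 445/431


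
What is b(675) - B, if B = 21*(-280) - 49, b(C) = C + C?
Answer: 7279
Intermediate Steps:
b(C) = 2*C
B = -5929 (B = -5880 - 49 = -5929)
b(675) - B = 2*675 - 1*(-5929) = 1350 + 5929 = 7279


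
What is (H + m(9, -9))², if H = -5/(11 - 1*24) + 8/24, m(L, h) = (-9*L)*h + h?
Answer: 790059664/1521 ≈ 5.1943e+5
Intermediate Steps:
m(L, h) = h - 9*L*h (m(L, h) = -9*L*h + h = h - 9*L*h)
H = 28/39 (H = -5/(11 - 24) + 8*(1/24) = -5/(-13) + ⅓ = -5*(-1/13) + ⅓ = 5/13 + ⅓ = 28/39 ≈ 0.71795)
(H + m(9, -9))² = (28/39 - 9*(1 - 9*9))² = (28/39 - 9*(1 - 81))² = (28/39 - 9*(-80))² = (28/39 + 720)² = (28108/39)² = 790059664/1521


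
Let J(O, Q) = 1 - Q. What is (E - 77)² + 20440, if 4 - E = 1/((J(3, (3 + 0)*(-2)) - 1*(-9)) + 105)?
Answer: 377301596/14641 ≈ 25770.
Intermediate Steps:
E = 483/121 (E = 4 - 1/(((1 - (3 + 0)*(-2)) - 1*(-9)) + 105) = 4 - 1/(((1 - 3*(-2)) + 9) + 105) = 4 - 1/(((1 - 1*(-6)) + 9) + 105) = 4 - 1/(((1 + 6) + 9) + 105) = 4 - 1/((7 + 9) + 105) = 4 - 1/(16 + 105) = 4 - 1/121 = 483/121 ≈ 3.9917)
(E - 77)² + 20440 = (483/121 - 77)² + 20440 = (-8834/121)² + 20440 = 78039556/14641 + 20440 = 377301596/14641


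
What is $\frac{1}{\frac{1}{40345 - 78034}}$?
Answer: $-37689$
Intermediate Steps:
$\frac{1}{\frac{1}{40345 - 78034}} = \frac{1}{\frac{1}{-37689}} = \frac{1}{- \frac{1}{37689}} = -37689$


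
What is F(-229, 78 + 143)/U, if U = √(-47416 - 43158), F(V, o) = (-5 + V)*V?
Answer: -26793*I*√90574/45287 ≈ -178.05*I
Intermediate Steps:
F(V, o) = V*(-5 + V)
U = I*√90574 (U = √(-90574) = I*√90574 ≈ 300.96*I)
F(-229, 78 + 143)/U = (-229*(-5 - 229))/((I*√90574)) = (-229*(-234))*(-I*√90574/90574) = 53586*(-I*√90574/90574) = -26793*I*√90574/45287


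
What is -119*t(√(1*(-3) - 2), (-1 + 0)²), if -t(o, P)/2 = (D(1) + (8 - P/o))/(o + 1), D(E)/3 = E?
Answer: (-2618*I + 238*√5/5)/(√5 - I) ≈ 476.0 - 957.93*I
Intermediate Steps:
D(E) = 3*E
t(o, P) = -2*(11 - P/o)/(1 + o) (t(o, P) = -2*(3*1 + (8 - P/o))/(o + 1) = -2*(3 + (8 - P/o))/(1 + o) = -2*(11 - P/o)/(1 + o))
-119*t(√(1*(-3) - 2), (-1 + 0)²) = -238*((-1 + 0)² - 11*√(1*(-3) - 2))/((√(1*(-3) - 2))*(1 + √(1*(-3) - 2))) = -238*((-1)² - 11*√(-3 - 2))/((√(-3 - 2))*(1 + √(-3 - 2))) = -238*(1 - 11*I*√5)/((√(-5))*(1 + √(-5))) = -238*(1 - 11*I*√5)/((I*√5)*(1 + I*√5)) = -238*(-I*√5/5)*(1 - 11*I*√5)/(1 + I*√5) = -(-238)*I*√5*(1 - 11*I*√5)/(5*(1 + I*√5)) = 238*I*√5*(1 - 11*I*√5)/(5*(1 + I*√5))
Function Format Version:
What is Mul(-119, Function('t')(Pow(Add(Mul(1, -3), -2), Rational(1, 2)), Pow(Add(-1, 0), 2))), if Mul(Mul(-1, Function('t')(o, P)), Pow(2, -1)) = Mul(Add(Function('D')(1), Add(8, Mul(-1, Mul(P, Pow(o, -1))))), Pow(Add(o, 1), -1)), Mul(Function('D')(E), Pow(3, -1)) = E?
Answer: Mul(Pow(Add(Pow(5, Rational(1, 2)), Mul(-1, I)), -1), Add(Mul(-2618, I), Mul(Rational(238, 5), Pow(5, Rational(1, 2))))) ≈ Add(476.00, Mul(-957.93, I))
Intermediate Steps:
Function('D')(E) = Mul(3, E)
Function('t')(o, P) = Mul(-2, Pow(Add(1, o), -1), Add(11, Mul(-1, P, Pow(o, -1)))) (Function('t')(o, P) = Mul(-2, Mul(Add(Mul(3, 1), Add(8, Mul(-1, Mul(P, Pow(o, -1))))), Pow(Add(o, 1), -1))) = Mul(-2, Mul(Add(3, Add(8, Mul(-1, P, Pow(o, -1)))), Pow(Add(1, o), -1))) = Mul(-2, Mul(Add(11, Mul(-1, P, Pow(o, -1))), Pow(Add(1, o), -1))) = Mul(-2, Mul(Pow(Add(1, o), -1), Add(11, Mul(-1, P, Pow(o, -1))))) = Mul(-2, Pow(Add(1, o), -1), Add(11, Mul(-1, P, Pow(o, -1)))))
Mul(-119, Function('t')(Pow(Add(Mul(1, -3), -2), Rational(1, 2)), Pow(Add(-1, 0), 2))) = Mul(-119, Mul(2, Pow(Pow(Add(Mul(1, -3), -2), Rational(1, 2)), -1), Pow(Add(1, Pow(Add(Mul(1, -3), -2), Rational(1, 2))), -1), Add(Pow(Add(-1, 0), 2), Mul(-11, Pow(Add(Mul(1, -3), -2), Rational(1, 2)))))) = Mul(-119, Mul(2, Pow(Pow(Add(-3, -2), Rational(1, 2)), -1), Pow(Add(1, Pow(Add(-3, -2), Rational(1, 2))), -1), Add(Pow(-1, 2), Mul(-11, Pow(Add(-3, -2), Rational(1, 2)))))) = Mul(-119, Mul(2, Pow(Pow(-5, Rational(1, 2)), -1), Pow(Add(1, Pow(-5, Rational(1, 2))), -1), Add(1, Mul(-11, Pow(-5, Rational(1, 2)))))) = Mul(-119, Mul(2, Pow(Mul(I, Pow(5, Rational(1, 2))), -1), Pow(Add(1, Mul(I, Pow(5, Rational(1, 2)))), -1), Add(1, Mul(-11, Mul(I, Pow(5, Rational(1, 2))))))) = Mul(-119, Mul(2, Mul(Rational(-1, 5), I, Pow(5, Rational(1, 2))), Pow(Add(1, Mul(I, Pow(5, Rational(1, 2)))), -1), Add(1, Mul(-11, I, Pow(5, Rational(1, 2)))))) = Mul(-119, Mul(Rational(-2, 5), I, Pow(5, Rational(1, 2)), Pow(Add(1, Mul(I, Pow(5, Rational(1, 2)))), -1), Add(1, Mul(-11, I, Pow(5, Rational(1, 2)))))) = Mul(Rational(238, 5), I, Pow(5, Rational(1, 2)), Pow(Add(1, Mul(I, Pow(5, Rational(1, 2)))), -1), Add(1, Mul(-11, I, Pow(5, Rational(1, 2)))))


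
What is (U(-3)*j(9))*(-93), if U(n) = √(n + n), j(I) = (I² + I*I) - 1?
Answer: -14973*I*√6 ≈ -36676.0*I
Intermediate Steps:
j(I) = -1 + 2*I² (j(I) = (I² + I²) - 1 = 2*I² - 1 = -1 + 2*I²)
U(n) = √2*√n (U(n) = √(2*n) = √2*√n)
(U(-3)*j(9))*(-93) = ((√2*√(-3))*(-1 + 2*9²))*(-93) = ((√2*(I*√3))*(-1 + 2*81))*(-93) = ((I*√6)*(-1 + 162))*(-93) = ((I*√6)*161)*(-93) = (161*I*√6)*(-93) = -14973*I*√6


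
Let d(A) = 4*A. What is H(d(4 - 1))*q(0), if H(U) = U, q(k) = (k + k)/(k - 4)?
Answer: 0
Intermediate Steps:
q(k) = 2*k/(-4 + k) (q(k) = (2*k)/(-4 + k) = 2*k/(-4 + k))
H(d(4 - 1))*q(0) = (4*(4 - 1))*(2*0/(-4 + 0)) = (4*3)*(2*0/(-4)) = 12*(2*0*(-¼)) = 12*0 = 0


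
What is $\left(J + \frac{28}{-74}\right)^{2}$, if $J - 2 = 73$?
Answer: $\frac{7623121}{1369} \approx 5568.4$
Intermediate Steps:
$J = 75$ ($J = 2 + 73 = 75$)
$\left(J + \frac{28}{-74}\right)^{2} = \left(75 + \frac{28}{-74}\right)^{2} = \left(75 + 28 \left(- \frac{1}{74}\right)\right)^{2} = \left(75 - \frac{14}{37}\right)^{2} = \left(\frac{2761}{37}\right)^{2} = \frac{7623121}{1369}$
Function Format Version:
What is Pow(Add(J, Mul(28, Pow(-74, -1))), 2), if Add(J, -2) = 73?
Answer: Rational(7623121, 1369) ≈ 5568.4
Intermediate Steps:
J = 75 (J = Add(2, 73) = 75)
Pow(Add(J, Mul(28, Pow(-74, -1))), 2) = Pow(Add(75, Mul(28, Pow(-74, -1))), 2) = Pow(Add(75, Mul(28, Rational(-1, 74))), 2) = Pow(Add(75, Rational(-14, 37)), 2) = Pow(Rational(2761, 37), 2) = Rational(7623121, 1369)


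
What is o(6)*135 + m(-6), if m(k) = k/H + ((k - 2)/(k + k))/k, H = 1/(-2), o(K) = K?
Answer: 7397/9 ≈ 821.89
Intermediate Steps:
H = -½ ≈ -0.50000
m(k) = -2*k + (-2 + k)/(2*k²) (m(k) = k/(-½) + ((k - 2)/(k + k))/k = k*(-2) + ((-2 + k)/((2*k)))/k = -2*k + ((-2 + k)*(1/(2*k)))/k = -2*k + ((-2 + k)/(2*k))/k = -2*k + (-2 + k)/(2*k²))
o(6)*135 + m(-6) = 6*135 + (½)*(-2 - 6 - 4*(-6)³)/(-6)² = 810 + (½)*(1/36)*(-2 - 6 - 4*(-216)) = 810 + (½)*(1/36)*(-2 - 6 + 864) = 810 + (½)*(1/36)*856 = 810 + 107/9 = 7397/9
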